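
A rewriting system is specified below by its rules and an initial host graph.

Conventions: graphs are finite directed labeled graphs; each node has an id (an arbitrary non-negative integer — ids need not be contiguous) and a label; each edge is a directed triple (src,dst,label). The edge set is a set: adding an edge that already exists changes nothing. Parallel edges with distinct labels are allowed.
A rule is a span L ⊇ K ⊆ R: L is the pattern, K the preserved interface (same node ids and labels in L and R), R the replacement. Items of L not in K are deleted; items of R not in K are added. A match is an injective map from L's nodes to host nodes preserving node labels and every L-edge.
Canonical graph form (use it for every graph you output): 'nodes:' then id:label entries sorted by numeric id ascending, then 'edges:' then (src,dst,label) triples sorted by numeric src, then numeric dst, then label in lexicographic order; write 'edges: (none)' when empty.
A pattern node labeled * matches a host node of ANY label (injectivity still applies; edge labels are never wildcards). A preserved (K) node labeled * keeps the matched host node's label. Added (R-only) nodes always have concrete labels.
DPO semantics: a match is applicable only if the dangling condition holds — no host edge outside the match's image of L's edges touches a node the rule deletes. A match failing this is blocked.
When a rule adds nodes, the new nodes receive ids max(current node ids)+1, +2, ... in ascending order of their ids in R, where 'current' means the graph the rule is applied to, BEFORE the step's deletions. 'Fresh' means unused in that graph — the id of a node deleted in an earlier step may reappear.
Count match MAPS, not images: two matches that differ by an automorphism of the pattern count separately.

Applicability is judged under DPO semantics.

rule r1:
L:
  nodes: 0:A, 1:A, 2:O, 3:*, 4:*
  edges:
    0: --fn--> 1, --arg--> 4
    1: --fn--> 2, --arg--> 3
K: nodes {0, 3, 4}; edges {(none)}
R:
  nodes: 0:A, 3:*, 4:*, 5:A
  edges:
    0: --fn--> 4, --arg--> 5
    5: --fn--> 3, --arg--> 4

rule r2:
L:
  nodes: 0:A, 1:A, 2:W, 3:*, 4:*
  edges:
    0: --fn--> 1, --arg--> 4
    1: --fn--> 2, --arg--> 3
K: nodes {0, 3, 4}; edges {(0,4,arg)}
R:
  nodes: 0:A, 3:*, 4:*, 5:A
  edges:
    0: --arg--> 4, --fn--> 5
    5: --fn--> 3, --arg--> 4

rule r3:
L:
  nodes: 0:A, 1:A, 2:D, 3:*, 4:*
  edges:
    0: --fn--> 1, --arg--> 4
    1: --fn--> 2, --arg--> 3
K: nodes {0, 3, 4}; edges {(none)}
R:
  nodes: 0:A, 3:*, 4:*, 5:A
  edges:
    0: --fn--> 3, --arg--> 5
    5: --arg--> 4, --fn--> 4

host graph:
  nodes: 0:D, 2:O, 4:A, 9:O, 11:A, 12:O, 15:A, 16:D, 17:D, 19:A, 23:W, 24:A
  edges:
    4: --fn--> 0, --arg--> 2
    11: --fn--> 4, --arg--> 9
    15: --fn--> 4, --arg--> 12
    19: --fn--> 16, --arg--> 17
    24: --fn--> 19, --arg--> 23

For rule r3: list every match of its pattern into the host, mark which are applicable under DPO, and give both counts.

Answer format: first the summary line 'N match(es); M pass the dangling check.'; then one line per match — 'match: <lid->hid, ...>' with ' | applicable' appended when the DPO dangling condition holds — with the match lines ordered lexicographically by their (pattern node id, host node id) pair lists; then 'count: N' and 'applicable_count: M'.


3 match(es); 1 pass the dangling check.
match: 0->11, 1->4, 2->0, 3->2, 4->9
match: 0->15, 1->4, 2->0, 3->2, 4->12
match: 0->24, 1->19, 2->16, 3->17, 4->23 | applicable
count: 3
applicable_count: 1


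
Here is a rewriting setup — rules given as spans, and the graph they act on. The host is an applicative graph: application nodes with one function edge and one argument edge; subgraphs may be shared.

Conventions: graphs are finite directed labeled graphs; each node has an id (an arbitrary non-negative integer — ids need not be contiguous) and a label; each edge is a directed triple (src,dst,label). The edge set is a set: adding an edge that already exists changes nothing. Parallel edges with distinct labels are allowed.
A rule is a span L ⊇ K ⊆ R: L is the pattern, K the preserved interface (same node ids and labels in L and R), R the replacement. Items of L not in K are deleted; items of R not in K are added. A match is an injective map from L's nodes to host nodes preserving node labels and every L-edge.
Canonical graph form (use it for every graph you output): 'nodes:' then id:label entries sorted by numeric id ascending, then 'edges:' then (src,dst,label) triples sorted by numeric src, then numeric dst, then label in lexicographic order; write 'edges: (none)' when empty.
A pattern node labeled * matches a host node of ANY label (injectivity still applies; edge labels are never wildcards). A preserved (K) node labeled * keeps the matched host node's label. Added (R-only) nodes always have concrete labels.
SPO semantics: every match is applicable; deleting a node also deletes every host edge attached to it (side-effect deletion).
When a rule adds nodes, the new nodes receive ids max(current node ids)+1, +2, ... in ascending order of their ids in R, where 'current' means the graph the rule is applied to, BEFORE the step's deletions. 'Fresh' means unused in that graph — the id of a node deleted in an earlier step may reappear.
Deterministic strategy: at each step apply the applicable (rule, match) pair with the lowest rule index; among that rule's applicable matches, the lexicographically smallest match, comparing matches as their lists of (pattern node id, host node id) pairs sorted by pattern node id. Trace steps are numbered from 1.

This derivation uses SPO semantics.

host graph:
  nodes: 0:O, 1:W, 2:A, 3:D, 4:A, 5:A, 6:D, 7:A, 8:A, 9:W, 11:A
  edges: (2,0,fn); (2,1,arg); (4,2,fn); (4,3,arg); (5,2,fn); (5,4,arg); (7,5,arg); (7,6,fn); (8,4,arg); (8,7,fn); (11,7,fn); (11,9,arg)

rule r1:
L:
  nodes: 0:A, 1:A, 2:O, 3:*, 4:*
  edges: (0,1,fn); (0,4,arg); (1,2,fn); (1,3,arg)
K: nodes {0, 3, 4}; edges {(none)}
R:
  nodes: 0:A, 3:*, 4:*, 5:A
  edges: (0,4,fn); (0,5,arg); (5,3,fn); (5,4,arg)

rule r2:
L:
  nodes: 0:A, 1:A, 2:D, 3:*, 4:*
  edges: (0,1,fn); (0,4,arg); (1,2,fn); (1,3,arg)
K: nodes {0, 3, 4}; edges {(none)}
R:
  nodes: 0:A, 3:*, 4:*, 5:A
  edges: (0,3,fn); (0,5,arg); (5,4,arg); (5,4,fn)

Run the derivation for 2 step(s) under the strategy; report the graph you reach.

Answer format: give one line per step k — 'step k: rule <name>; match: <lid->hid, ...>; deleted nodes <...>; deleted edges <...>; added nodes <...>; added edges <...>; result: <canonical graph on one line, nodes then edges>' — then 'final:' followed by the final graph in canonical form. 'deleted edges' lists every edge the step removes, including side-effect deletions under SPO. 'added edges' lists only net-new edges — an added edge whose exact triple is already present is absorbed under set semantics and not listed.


step 1: rule r1; match: 0->4, 1->2, 2->0, 3->1, 4->3; deleted nodes 0, 2; deleted edges (2,0,fn); (2,1,arg); (4,2,fn); (4,3,arg); (5,2,fn); added nodes 12; added edges (4,3,fn); (4,12,arg); (12,1,fn); (12,3,arg); result: nodes: 1:W, 3:D, 4:A, 5:A, 6:D, 7:A, 8:A, 9:W, 11:A, 12:A edges: (4,3,fn); (4,12,arg); (5,4,arg); (7,5,arg); (7,6,fn); (8,4,arg); (8,7,fn); (11,7,fn); (11,9,arg); (12,1,fn); (12,3,arg)
step 2: rule r2; match: 0->8, 1->7, 2->6, 3->5, 4->4; deleted nodes 6, 7; deleted edges (7,5,arg); (7,6,fn); (8,4,arg); (8,7,fn); (11,7,fn); added nodes 13; added edges (8,5,fn); (8,13,arg); (13,4,arg); (13,4,fn); result: nodes: 1:W, 3:D, 4:A, 5:A, 8:A, 9:W, 11:A, 12:A, 13:A edges: (4,3,fn); (4,12,arg); (5,4,arg); (8,5,fn); (8,13,arg); (11,9,arg); (12,1,fn); (12,3,arg); (13,4,arg); (13,4,fn)
final:
nodes: 1:W, 3:D, 4:A, 5:A, 8:A, 9:W, 11:A, 12:A, 13:A
edges: (4,3,fn); (4,12,arg); (5,4,arg); (8,5,fn); (8,13,arg); (11,9,arg); (12,1,fn); (12,3,arg); (13,4,arg); (13,4,fn)


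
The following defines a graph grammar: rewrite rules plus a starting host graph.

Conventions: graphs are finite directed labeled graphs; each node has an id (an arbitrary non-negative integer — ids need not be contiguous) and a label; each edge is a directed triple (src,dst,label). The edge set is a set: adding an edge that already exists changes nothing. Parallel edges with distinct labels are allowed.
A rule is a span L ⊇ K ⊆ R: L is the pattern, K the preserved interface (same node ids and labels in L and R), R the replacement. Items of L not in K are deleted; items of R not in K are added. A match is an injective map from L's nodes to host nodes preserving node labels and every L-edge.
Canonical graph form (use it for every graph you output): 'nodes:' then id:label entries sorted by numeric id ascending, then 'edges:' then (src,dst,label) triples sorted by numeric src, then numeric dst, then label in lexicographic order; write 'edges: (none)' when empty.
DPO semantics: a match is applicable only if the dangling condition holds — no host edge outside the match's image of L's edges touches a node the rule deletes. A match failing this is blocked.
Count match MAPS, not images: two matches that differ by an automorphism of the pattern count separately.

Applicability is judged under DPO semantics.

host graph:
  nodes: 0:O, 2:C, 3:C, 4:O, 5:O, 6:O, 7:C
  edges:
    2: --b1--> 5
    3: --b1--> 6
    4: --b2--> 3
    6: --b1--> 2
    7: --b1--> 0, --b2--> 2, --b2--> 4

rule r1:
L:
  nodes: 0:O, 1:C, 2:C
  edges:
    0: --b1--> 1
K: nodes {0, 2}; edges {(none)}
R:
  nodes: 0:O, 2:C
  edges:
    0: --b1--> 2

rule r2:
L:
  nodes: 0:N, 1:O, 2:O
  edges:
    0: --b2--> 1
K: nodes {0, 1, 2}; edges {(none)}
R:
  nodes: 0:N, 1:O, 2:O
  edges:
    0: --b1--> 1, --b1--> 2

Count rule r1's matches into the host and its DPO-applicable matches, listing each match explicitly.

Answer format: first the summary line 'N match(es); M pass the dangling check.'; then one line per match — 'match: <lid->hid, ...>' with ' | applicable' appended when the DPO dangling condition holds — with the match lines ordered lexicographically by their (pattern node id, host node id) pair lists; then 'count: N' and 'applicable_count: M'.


2 match(es); 0 pass the dangling check.
match: 0->6, 1->2, 2->3
match: 0->6, 1->2, 2->7
count: 2
applicable_count: 0


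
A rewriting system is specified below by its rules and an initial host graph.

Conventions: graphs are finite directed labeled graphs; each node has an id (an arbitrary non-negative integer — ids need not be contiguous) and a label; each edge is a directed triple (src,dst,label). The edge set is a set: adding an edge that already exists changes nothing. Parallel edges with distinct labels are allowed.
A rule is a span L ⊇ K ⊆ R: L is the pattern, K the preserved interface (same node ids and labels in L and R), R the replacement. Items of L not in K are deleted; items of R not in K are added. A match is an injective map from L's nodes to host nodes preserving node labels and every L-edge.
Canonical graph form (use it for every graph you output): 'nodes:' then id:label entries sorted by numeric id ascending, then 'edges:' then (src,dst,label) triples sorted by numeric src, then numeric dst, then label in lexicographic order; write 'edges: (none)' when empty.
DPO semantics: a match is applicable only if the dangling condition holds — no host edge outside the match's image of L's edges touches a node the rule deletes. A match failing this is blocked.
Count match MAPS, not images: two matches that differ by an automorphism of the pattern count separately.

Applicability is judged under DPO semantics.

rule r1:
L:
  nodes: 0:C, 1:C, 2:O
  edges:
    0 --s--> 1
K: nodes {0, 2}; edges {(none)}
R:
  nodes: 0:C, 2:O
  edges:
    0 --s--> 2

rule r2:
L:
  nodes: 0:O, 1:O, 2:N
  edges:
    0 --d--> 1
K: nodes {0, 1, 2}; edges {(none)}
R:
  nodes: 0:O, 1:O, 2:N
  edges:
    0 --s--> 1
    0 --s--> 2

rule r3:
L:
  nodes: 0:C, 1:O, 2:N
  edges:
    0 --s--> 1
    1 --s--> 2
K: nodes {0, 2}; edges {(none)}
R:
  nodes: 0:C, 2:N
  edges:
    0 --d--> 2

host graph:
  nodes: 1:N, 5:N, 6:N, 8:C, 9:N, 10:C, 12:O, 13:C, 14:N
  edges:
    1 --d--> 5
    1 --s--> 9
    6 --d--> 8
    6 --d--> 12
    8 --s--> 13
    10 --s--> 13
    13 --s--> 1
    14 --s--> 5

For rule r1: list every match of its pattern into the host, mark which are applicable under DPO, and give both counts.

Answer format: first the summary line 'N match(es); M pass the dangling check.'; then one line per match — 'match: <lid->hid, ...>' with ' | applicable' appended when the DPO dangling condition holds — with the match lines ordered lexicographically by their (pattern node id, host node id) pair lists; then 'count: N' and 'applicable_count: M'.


2 match(es); 0 pass the dangling check.
match: 0->8, 1->13, 2->12
match: 0->10, 1->13, 2->12
count: 2
applicable_count: 0


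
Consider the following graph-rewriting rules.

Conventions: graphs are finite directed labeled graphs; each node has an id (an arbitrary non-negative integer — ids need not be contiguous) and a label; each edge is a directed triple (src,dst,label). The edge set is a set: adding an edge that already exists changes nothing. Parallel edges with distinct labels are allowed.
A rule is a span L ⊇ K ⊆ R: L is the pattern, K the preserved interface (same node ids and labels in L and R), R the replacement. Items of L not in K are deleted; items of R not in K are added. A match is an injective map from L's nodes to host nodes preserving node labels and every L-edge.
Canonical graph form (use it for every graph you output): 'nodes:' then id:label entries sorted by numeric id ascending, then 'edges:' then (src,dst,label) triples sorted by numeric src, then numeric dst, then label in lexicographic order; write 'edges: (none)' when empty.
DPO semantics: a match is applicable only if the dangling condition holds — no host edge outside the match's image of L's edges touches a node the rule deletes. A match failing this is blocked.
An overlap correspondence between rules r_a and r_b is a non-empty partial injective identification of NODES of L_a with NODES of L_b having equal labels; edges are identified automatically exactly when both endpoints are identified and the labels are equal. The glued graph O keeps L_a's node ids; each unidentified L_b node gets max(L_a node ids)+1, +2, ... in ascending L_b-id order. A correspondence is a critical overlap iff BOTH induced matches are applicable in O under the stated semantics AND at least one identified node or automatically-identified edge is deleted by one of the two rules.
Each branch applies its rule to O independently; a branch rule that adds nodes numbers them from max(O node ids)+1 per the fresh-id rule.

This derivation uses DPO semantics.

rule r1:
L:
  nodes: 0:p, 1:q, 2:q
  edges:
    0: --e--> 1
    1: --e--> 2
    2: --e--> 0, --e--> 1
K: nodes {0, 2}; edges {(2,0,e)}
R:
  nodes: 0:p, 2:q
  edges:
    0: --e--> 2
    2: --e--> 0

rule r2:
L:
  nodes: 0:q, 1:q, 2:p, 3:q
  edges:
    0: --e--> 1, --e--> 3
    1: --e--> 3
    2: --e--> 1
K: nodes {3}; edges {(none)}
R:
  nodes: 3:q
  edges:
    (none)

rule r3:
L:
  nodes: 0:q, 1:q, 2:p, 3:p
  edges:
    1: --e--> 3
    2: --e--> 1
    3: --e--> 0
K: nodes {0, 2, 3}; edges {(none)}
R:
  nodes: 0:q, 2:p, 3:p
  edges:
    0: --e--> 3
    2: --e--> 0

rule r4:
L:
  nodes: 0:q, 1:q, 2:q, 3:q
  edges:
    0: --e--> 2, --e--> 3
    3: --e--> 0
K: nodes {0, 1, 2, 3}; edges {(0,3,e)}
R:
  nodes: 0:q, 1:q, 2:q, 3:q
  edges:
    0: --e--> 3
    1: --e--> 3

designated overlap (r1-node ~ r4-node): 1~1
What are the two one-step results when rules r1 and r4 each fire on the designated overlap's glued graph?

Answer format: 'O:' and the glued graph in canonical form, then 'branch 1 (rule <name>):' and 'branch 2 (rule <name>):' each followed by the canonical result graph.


O:
nodes: 0:p, 1:q, 2:q, 3:q, 4:q, 5:q
edges: (0,1,e); (1,2,e); (2,0,e); (2,1,e); (3,4,e); (3,5,e); (5,3,e)
branch 1 (rule r1):
nodes: 0:p, 2:q, 3:q, 4:q, 5:q
edges: (0,2,e); (2,0,e); (3,4,e); (3,5,e); (5,3,e)
branch 2 (rule r4):
nodes: 0:p, 1:q, 2:q, 3:q, 4:q, 5:q
edges: (0,1,e); (1,2,e); (1,5,e); (2,0,e); (2,1,e); (3,5,e)


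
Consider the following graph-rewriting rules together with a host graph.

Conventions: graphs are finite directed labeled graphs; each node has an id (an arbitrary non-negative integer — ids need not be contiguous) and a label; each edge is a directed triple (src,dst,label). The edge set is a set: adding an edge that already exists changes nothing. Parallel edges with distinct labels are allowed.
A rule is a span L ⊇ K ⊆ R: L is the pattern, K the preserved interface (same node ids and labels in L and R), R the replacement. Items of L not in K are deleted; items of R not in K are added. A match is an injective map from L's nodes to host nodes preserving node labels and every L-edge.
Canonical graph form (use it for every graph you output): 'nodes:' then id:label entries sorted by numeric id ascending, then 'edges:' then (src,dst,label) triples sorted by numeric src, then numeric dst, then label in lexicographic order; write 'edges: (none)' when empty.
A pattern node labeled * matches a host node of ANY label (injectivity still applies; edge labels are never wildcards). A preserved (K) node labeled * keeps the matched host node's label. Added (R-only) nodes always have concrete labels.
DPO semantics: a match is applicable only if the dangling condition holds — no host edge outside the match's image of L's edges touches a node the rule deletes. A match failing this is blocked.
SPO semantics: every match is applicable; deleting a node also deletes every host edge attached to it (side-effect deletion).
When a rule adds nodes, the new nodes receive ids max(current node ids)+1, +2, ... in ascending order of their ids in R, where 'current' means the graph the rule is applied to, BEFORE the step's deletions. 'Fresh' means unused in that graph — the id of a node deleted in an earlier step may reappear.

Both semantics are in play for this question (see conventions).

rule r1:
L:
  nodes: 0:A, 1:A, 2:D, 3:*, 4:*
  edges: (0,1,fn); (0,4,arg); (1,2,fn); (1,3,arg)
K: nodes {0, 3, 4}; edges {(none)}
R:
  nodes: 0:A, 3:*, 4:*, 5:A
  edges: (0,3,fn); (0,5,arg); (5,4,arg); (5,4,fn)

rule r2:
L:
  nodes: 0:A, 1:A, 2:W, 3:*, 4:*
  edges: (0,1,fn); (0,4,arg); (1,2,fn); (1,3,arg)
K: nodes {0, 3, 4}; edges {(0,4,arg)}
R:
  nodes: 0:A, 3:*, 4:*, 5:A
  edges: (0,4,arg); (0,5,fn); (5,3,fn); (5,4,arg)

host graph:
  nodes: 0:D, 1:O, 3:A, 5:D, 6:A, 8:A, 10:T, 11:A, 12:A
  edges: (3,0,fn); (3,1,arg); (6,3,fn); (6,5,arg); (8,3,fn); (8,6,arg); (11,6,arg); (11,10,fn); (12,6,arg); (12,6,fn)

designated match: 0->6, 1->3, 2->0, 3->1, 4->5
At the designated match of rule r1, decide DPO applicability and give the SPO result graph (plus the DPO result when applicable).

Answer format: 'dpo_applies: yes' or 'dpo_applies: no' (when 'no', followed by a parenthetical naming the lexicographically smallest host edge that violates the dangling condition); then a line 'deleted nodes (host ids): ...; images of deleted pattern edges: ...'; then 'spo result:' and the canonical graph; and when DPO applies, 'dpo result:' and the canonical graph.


dpo_applies: no
(the rule deletes node 3, which keeps host edge (8,3,fn) outside the match image — the dangling condition fails, DPO blocks; SPO proceeds and side-deletes such edges)
deleted nodes (host ids): 0, 3; images of deleted pattern edges: (3,0,fn); (3,1,arg); (6,3,fn); (6,5,arg)
spo result:
nodes: 1:O, 5:D, 6:A, 8:A, 10:T, 11:A, 12:A, 13:A
edges: (6,1,fn); (6,13,arg); (8,6,arg); (11,6,arg); (11,10,fn); (12,6,arg); (12,6,fn); (13,5,arg); (13,5,fn)


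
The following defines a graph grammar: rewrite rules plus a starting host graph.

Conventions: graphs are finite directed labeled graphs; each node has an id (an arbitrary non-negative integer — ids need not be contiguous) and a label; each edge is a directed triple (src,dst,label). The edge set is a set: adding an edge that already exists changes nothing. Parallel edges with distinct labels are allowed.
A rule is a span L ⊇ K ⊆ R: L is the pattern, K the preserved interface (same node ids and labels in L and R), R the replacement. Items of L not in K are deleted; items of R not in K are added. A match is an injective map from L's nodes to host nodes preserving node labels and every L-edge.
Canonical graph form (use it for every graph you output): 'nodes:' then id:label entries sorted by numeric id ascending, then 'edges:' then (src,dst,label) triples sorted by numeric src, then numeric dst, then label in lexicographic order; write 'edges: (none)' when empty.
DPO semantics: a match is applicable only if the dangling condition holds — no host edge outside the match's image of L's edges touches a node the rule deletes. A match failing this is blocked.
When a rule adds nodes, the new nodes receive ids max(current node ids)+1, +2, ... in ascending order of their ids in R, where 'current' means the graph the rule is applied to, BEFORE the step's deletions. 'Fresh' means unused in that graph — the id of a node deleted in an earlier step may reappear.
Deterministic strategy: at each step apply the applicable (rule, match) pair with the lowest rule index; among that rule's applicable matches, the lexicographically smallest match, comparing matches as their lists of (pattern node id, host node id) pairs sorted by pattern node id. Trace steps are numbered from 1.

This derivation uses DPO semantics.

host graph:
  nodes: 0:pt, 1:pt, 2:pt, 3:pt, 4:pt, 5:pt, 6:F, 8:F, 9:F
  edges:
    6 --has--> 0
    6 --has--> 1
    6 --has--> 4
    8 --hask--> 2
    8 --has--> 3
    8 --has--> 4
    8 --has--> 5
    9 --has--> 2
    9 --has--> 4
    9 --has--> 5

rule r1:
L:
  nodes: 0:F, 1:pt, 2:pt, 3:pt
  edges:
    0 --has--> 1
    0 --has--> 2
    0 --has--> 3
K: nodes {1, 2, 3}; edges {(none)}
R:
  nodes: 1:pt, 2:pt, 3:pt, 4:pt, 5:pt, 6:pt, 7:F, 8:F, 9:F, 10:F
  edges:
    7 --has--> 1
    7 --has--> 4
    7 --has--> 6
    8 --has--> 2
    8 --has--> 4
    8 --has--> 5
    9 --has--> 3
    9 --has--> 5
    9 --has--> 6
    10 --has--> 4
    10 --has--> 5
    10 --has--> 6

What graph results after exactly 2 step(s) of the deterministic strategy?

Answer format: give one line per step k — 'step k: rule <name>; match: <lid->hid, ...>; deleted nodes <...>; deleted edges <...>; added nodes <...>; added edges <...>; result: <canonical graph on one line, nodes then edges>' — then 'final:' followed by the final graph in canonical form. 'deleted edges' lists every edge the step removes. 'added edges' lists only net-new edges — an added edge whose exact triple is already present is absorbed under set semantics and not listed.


step 1: rule r1; match: 0->6, 1->0, 2->1, 3->4; deleted nodes 6; deleted edges (6,0,has); (6,1,has); (6,4,has); added nodes 10, 11, 12, 13, 14, 15, 16; added edges (13,0,has); (13,10,has); (13,12,has); (14,1,has); (14,10,has); (14,11,has); (15,4,has); (15,11,has); (15,12,has); (16,10,has); (16,11,has); (16,12,has); result: nodes: 0:pt, 1:pt, 2:pt, 3:pt, 4:pt, 5:pt, 8:F, 9:F, 10:pt, 11:pt, 12:pt, 13:F, 14:F, 15:F, 16:F edges: (8,2,hask); (8,3,has); (8,4,has); (8,5,has); (9,2,has); (9,4,has); (9,5,has); (13,0,has); (13,10,has); (13,12,has); (14,1,has); (14,10,has); (14,11,has); (15,4,has); (15,11,has); (15,12,has); (16,10,has); (16,11,has); (16,12,has)
step 2: rule r1; match: 0->9, 1->2, 2->4, 3->5; deleted nodes 9; deleted edges (9,2,has); (9,4,has); (9,5,has); added nodes 17, 18, 19, 20, 21, 22, 23; added edges (20,2,has); (20,17,has); (20,19,has); (21,4,has); (21,17,has); (21,18,has); (22,5,has); (22,18,has); (22,19,has); (23,17,has); (23,18,has); (23,19,has); result: nodes: 0:pt, 1:pt, 2:pt, 3:pt, 4:pt, 5:pt, 8:F, 10:pt, 11:pt, 12:pt, 13:F, 14:F, 15:F, 16:F, 17:pt, 18:pt, 19:pt, 20:F, 21:F, 22:F, 23:F edges: (8,2,hask); (8,3,has); (8,4,has); (8,5,has); (13,0,has); (13,10,has); (13,12,has); (14,1,has); (14,10,has); (14,11,has); (15,4,has); (15,11,has); (15,12,has); (16,10,has); (16,11,has); (16,12,has); (20,2,has); (20,17,has); (20,19,has); (21,4,has); (21,17,has); (21,18,has); (22,5,has); (22,18,has); (22,19,has); (23,17,has); (23,18,has); (23,19,has)
final:
nodes: 0:pt, 1:pt, 2:pt, 3:pt, 4:pt, 5:pt, 8:F, 10:pt, 11:pt, 12:pt, 13:F, 14:F, 15:F, 16:F, 17:pt, 18:pt, 19:pt, 20:F, 21:F, 22:F, 23:F
edges: (8,2,hask); (8,3,has); (8,4,has); (8,5,has); (13,0,has); (13,10,has); (13,12,has); (14,1,has); (14,10,has); (14,11,has); (15,4,has); (15,11,has); (15,12,has); (16,10,has); (16,11,has); (16,12,has); (20,2,has); (20,17,has); (20,19,has); (21,4,has); (21,17,has); (21,18,has); (22,5,has); (22,18,has); (22,19,has); (23,17,has); (23,18,has); (23,19,has)


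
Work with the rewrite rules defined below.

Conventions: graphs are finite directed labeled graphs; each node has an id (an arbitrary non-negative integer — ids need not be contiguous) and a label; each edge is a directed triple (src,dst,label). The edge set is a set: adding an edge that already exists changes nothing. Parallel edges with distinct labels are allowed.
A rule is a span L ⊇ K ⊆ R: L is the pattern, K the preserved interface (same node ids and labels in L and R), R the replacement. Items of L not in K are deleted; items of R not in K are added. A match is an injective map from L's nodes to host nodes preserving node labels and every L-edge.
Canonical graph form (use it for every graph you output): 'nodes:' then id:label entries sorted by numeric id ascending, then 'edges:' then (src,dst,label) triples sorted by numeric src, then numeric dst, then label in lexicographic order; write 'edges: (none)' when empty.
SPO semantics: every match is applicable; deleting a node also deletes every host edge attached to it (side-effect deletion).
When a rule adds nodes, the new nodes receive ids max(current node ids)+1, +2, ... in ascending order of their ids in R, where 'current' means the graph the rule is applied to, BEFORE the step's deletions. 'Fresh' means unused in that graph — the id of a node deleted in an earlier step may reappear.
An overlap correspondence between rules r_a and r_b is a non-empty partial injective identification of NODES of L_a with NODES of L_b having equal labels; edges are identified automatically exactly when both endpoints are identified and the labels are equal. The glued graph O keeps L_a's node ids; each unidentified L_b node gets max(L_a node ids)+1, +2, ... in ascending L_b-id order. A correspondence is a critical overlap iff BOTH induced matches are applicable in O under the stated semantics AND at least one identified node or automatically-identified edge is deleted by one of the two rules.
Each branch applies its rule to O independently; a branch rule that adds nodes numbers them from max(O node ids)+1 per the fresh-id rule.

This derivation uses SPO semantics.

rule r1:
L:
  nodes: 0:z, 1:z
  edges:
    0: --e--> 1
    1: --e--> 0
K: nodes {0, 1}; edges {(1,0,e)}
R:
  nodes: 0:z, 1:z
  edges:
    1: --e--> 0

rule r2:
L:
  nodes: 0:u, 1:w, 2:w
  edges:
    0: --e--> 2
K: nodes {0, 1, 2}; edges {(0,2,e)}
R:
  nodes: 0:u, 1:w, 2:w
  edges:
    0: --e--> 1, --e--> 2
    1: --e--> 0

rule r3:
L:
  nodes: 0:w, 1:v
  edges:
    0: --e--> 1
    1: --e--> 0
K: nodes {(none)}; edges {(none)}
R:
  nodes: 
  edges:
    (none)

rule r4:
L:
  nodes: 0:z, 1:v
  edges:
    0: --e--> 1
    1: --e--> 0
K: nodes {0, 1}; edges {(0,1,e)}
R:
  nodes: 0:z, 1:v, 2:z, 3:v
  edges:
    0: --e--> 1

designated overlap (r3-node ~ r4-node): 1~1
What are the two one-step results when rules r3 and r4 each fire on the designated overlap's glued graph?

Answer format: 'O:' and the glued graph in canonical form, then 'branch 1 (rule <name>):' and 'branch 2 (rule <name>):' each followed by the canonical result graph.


O:
nodes: 0:w, 1:v, 2:z
edges: (0,1,e); (1,0,e); (1,2,e); (2,1,e)
branch 1 (rule r3):
nodes: 2:z
edges: (none)
branch 2 (rule r4):
nodes: 0:w, 1:v, 2:z, 3:z, 4:v
edges: (0,1,e); (1,0,e); (2,1,e)


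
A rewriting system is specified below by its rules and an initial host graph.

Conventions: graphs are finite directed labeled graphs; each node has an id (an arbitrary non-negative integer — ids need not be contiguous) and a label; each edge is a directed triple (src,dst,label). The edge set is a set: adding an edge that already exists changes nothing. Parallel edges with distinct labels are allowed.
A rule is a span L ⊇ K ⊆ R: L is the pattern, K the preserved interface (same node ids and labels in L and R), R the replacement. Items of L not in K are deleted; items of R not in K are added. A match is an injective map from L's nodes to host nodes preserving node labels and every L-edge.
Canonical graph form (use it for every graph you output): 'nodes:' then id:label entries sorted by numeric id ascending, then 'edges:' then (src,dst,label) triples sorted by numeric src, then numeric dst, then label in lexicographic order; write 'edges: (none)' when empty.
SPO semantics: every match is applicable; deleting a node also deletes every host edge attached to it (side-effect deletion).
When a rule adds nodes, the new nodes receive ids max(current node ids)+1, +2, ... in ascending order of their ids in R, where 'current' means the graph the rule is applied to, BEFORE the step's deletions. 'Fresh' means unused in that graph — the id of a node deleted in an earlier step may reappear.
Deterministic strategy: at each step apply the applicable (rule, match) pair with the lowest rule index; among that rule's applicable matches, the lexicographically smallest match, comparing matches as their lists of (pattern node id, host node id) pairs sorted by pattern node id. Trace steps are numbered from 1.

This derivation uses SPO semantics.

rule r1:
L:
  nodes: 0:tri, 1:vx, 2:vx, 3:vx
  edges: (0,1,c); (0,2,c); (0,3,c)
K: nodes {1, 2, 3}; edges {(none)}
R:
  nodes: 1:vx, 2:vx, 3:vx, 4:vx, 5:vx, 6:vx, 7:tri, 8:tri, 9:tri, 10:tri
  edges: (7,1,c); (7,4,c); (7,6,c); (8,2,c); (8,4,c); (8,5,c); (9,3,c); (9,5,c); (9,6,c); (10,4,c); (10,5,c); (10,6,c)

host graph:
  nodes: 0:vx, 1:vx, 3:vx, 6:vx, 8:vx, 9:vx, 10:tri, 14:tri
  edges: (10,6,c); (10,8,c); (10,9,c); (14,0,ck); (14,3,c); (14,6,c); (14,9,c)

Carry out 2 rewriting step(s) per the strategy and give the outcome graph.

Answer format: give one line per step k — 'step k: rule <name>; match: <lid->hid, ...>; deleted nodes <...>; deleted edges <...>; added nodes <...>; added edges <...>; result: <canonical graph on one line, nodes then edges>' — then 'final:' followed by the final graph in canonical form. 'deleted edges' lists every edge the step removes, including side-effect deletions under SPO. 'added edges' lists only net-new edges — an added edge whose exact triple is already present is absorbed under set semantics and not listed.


step 1: rule r1; match: 0->10, 1->6, 2->8, 3->9; deleted nodes 10; deleted edges (10,6,c); (10,8,c); (10,9,c); added nodes 15, 16, 17, 18, 19, 20, 21; added edges (18,6,c); (18,15,c); (18,17,c); (19,8,c); (19,15,c); (19,16,c); (20,9,c); (20,16,c); (20,17,c); (21,15,c); (21,16,c); (21,17,c); result: nodes: 0:vx, 1:vx, 3:vx, 6:vx, 8:vx, 9:vx, 14:tri, 15:vx, 16:vx, 17:vx, 18:tri, 19:tri, 20:tri, 21:tri edges: (14,0,ck); (14,3,c); (14,6,c); (14,9,c); (18,6,c); (18,15,c); (18,17,c); (19,8,c); (19,15,c); (19,16,c); (20,9,c); (20,16,c); (20,17,c); (21,15,c); (21,16,c); (21,17,c)
step 2: rule r1; match: 0->14, 1->3, 2->6, 3->9; deleted nodes 14; deleted edges (14,0,ck); (14,3,c); (14,6,c); (14,9,c); added nodes 22, 23, 24, 25, 26, 27, 28; added edges (25,3,c); (25,22,c); (25,24,c); (26,6,c); (26,22,c); (26,23,c); (27,9,c); (27,23,c); (27,24,c); (28,22,c); (28,23,c); (28,24,c); result: nodes: 0:vx, 1:vx, 3:vx, 6:vx, 8:vx, 9:vx, 15:vx, 16:vx, 17:vx, 18:tri, 19:tri, 20:tri, 21:tri, 22:vx, 23:vx, 24:vx, 25:tri, 26:tri, 27:tri, 28:tri edges: (18,6,c); (18,15,c); (18,17,c); (19,8,c); (19,15,c); (19,16,c); (20,9,c); (20,16,c); (20,17,c); (21,15,c); (21,16,c); (21,17,c); (25,3,c); (25,22,c); (25,24,c); (26,6,c); (26,22,c); (26,23,c); (27,9,c); (27,23,c); (27,24,c); (28,22,c); (28,23,c); (28,24,c)
final:
nodes: 0:vx, 1:vx, 3:vx, 6:vx, 8:vx, 9:vx, 15:vx, 16:vx, 17:vx, 18:tri, 19:tri, 20:tri, 21:tri, 22:vx, 23:vx, 24:vx, 25:tri, 26:tri, 27:tri, 28:tri
edges: (18,6,c); (18,15,c); (18,17,c); (19,8,c); (19,15,c); (19,16,c); (20,9,c); (20,16,c); (20,17,c); (21,15,c); (21,16,c); (21,17,c); (25,3,c); (25,22,c); (25,24,c); (26,6,c); (26,22,c); (26,23,c); (27,9,c); (27,23,c); (27,24,c); (28,22,c); (28,23,c); (28,24,c)


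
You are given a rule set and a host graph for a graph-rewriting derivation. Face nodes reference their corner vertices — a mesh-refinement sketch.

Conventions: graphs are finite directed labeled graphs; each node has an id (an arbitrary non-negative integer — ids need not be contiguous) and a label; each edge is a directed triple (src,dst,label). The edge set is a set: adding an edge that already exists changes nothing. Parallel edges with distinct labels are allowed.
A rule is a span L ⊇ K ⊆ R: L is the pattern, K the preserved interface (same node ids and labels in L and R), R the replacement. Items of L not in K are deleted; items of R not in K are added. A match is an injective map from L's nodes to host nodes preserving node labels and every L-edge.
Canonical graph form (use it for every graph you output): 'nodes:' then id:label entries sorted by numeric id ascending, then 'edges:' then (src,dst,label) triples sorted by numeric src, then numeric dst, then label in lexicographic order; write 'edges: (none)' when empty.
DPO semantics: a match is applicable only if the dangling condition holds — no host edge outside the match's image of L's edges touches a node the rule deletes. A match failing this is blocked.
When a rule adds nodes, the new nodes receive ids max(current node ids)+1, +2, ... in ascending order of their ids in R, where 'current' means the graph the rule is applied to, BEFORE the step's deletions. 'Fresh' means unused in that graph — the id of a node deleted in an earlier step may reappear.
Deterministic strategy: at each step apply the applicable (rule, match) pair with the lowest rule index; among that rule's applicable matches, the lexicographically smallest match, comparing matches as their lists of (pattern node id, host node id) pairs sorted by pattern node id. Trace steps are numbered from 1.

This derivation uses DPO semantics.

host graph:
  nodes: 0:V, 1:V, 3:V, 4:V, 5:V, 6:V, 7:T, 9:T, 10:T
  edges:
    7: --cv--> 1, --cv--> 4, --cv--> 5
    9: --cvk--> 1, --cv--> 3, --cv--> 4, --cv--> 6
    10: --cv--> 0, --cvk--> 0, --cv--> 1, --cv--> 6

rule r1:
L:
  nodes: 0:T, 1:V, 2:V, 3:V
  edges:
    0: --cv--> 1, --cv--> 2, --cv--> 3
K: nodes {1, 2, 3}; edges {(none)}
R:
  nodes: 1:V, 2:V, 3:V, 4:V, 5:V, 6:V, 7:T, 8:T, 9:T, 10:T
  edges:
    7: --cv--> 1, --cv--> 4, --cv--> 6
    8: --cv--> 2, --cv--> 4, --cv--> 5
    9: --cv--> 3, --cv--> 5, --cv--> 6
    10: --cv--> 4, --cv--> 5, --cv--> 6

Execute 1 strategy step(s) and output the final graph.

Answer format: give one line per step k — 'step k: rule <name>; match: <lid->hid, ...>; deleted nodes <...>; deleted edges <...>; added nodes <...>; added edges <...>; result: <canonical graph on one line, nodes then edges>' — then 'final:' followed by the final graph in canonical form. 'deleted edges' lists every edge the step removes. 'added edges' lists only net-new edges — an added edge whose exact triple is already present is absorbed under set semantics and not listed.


step 1: rule r1; match: 0->7, 1->1, 2->4, 3->5; deleted nodes 7; deleted edges (7,1,cv); (7,4,cv); (7,5,cv); added nodes 11, 12, 13, 14, 15, 16, 17; added edges (14,1,cv); (14,11,cv); (14,13,cv); (15,4,cv); (15,11,cv); (15,12,cv); (16,5,cv); (16,12,cv); (16,13,cv); (17,11,cv); (17,12,cv); (17,13,cv); result: nodes: 0:V, 1:V, 3:V, 4:V, 5:V, 6:V, 9:T, 10:T, 11:V, 12:V, 13:V, 14:T, 15:T, 16:T, 17:T edges: (9,1,cvk); (9,3,cv); (9,4,cv); (9,6,cv); (10,0,cv); (10,0,cvk); (10,1,cv); (10,6,cv); (14,1,cv); (14,11,cv); (14,13,cv); (15,4,cv); (15,11,cv); (15,12,cv); (16,5,cv); (16,12,cv); (16,13,cv); (17,11,cv); (17,12,cv); (17,13,cv)
final:
nodes: 0:V, 1:V, 3:V, 4:V, 5:V, 6:V, 9:T, 10:T, 11:V, 12:V, 13:V, 14:T, 15:T, 16:T, 17:T
edges: (9,1,cvk); (9,3,cv); (9,4,cv); (9,6,cv); (10,0,cv); (10,0,cvk); (10,1,cv); (10,6,cv); (14,1,cv); (14,11,cv); (14,13,cv); (15,4,cv); (15,11,cv); (15,12,cv); (16,5,cv); (16,12,cv); (16,13,cv); (17,11,cv); (17,12,cv); (17,13,cv)


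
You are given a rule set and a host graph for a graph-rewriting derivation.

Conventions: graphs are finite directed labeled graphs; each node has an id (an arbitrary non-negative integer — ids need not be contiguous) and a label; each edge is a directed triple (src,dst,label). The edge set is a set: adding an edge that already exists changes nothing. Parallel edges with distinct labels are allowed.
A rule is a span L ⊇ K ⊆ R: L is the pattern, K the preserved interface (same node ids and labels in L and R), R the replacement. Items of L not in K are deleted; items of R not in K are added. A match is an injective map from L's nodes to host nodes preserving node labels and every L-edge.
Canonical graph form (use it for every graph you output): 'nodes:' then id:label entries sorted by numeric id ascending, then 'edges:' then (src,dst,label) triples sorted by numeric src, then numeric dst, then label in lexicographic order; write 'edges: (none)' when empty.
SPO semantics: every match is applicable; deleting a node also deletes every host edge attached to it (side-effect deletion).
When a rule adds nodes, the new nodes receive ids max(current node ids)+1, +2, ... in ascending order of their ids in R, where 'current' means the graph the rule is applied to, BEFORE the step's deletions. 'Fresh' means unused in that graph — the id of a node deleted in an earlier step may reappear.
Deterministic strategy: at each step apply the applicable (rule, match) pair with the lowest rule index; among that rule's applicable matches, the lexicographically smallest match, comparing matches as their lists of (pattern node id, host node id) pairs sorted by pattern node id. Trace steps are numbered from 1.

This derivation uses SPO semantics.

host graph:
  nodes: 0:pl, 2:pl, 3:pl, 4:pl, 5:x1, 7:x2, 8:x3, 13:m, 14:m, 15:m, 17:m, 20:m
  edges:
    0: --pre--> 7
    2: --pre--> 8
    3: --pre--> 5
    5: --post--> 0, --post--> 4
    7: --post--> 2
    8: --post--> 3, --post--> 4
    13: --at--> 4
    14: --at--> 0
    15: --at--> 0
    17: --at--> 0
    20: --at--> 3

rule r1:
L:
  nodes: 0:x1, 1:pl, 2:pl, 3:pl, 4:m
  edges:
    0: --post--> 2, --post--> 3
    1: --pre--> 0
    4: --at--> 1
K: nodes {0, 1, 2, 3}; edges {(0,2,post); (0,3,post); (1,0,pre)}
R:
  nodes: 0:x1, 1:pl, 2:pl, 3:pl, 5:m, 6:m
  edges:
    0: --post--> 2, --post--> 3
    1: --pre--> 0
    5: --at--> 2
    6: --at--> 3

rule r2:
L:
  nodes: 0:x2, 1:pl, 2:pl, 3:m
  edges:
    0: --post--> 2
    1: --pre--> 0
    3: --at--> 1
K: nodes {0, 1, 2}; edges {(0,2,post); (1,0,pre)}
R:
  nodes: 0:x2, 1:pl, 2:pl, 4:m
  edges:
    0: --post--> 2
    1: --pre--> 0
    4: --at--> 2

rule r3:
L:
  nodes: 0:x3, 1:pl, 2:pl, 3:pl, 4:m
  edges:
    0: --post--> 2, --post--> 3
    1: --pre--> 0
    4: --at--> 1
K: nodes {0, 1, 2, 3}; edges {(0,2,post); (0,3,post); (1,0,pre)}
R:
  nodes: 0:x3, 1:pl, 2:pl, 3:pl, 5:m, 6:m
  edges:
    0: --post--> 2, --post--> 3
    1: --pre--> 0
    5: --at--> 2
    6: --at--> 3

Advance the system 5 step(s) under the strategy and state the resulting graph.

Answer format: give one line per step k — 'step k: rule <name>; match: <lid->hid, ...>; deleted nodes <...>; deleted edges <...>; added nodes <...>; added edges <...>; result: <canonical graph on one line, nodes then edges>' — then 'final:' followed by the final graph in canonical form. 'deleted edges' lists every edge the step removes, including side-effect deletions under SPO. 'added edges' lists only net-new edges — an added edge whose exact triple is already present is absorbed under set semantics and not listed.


step 1: rule r1; match: 0->5, 1->3, 2->0, 3->4, 4->20; deleted nodes 20; deleted edges (20,3,at); added nodes 21, 22; added edges (21,0,at); (22,4,at); result: nodes: 0:pl, 2:pl, 3:pl, 4:pl, 5:x1, 7:x2, 8:x3, 13:m, 14:m, 15:m, 17:m, 21:m, 22:m edges: (0,7,pre); (2,8,pre); (3,5,pre); (5,0,post); (5,4,post); (7,2,post); (8,3,post); (8,4,post); (13,4,at); (14,0,at); (15,0,at); (17,0,at); (21,0,at); (22,4,at)
step 2: rule r2; match: 0->7, 1->0, 2->2, 3->14; deleted nodes 14; deleted edges (14,0,at); added nodes 23; added edges (23,2,at); result: nodes: 0:pl, 2:pl, 3:pl, 4:pl, 5:x1, 7:x2, 8:x3, 13:m, 15:m, 17:m, 21:m, 22:m, 23:m edges: (0,7,pre); (2,8,pre); (3,5,pre); (5,0,post); (5,4,post); (7,2,post); (8,3,post); (8,4,post); (13,4,at); (15,0,at); (17,0,at); (21,0,at); (22,4,at); (23,2,at)
step 3: rule r2; match: 0->7, 1->0, 2->2, 3->15; deleted nodes 15; deleted edges (15,0,at); added nodes 24; added edges (24,2,at); result: nodes: 0:pl, 2:pl, 3:pl, 4:pl, 5:x1, 7:x2, 8:x3, 13:m, 17:m, 21:m, 22:m, 23:m, 24:m edges: (0,7,pre); (2,8,pre); (3,5,pre); (5,0,post); (5,4,post); (7,2,post); (8,3,post); (8,4,post); (13,4,at); (17,0,at); (21,0,at); (22,4,at); (23,2,at); (24,2,at)
step 4: rule r2; match: 0->7, 1->0, 2->2, 3->17; deleted nodes 17; deleted edges (17,0,at); added nodes 25; added edges (25,2,at); result: nodes: 0:pl, 2:pl, 3:pl, 4:pl, 5:x1, 7:x2, 8:x3, 13:m, 21:m, 22:m, 23:m, 24:m, 25:m edges: (0,7,pre); (2,8,pre); (3,5,pre); (5,0,post); (5,4,post); (7,2,post); (8,3,post); (8,4,post); (13,4,at); (21,0,at); (22,4,at); (23,2,at); (24,2,at); (25,2,at)
step 5: rule r2; match: 0->7, 1->0, 2->2, 3->21; deleted nodes 21; deleted edges (21,0,at); added nodes 26; added edges (26,2,at); result: nodes: 0:pl, 2:pl, 3:pl, 4:pl, 5:x1, 7:x2, 8:x3, 13:m, 22:m, 23:m, 24:m, 25:m, 26:m edges: (0,7,pre); (2,8,pre); (3,5,pre); (5,0,post); (5,4,post); (7,2,post); (8,3,post); (8,4,post); (13,4,at); (22,4,at); (23,2,at); (24,2,at); (25,2,at); (26,2,at)
final:
nodes: 0:pl, 2:pl, 3:pl, 4:pl, 5:x1, 7:x2, 8:x3, 13:m, 22:m, 23:m, 24:m, 25:m, 26:m
edges: (0,7,pre); (2,8,pre); (3,5,pre); (5,0,post); (5,4,post); (7,2,post); (8,3,post); (8,4,post); (13,4,at); (22,4,at); (23,2,at); (24,2,at); (25,2,at); (26,2,at)
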